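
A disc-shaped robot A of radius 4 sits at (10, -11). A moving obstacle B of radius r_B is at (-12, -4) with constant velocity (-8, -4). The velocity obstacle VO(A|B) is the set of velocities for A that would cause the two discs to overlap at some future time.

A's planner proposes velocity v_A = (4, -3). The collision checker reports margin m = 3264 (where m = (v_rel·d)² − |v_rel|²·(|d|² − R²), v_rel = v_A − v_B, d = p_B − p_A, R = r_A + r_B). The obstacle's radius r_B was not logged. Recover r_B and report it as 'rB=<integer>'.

m = 3264
d = (-22, 7);  v_rel = (12, 1),  |v_rel|² = 145
v_rel×d = (12)·(7) − (1)·(-22) = 106
since m = R²·145 − 106²:  R² = (11236 + 3264) / 145 = 100
R = √100 = 10  ⇒  r_B = 10 − 4 = 6

rB=6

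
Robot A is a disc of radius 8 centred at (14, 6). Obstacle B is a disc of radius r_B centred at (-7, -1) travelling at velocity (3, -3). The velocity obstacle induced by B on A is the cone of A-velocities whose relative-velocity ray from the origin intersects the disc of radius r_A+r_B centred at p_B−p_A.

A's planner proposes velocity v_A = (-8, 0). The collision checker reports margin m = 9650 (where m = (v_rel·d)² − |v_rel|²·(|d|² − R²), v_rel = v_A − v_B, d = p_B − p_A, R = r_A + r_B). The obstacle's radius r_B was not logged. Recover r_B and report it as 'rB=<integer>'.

m = 9650
d = (-21, -7);  v_rel = (-11, 3),  |v_rel|² = 130
v_rel×d = (-11)·(-7) − (3)·(-21) = 140
since m = R²·130 − 140²:  R² = (19600 + 9650) / 130 = 225
R = √225 = 15  ⇒  r_B = 15 − 8 = 7

rB=7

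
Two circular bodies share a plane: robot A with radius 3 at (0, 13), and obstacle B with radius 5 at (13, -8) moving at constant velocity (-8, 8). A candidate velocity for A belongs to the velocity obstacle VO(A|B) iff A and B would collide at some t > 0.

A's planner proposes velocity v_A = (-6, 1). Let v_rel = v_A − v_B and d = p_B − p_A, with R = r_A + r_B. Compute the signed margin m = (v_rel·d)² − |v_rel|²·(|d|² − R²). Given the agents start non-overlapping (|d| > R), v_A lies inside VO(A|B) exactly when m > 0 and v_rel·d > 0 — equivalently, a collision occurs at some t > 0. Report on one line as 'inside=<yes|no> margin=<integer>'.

d = (13, -21),  |d|² = 610;  R = 3+5 = 8,  c = 610−8² = 546
v_rel = (2, -7),  |v_rel|² = 53;  v_rel·d = (2)·(13) + (-7)·(-21) = 173
53·t² − 346·t + 546 = 0  ⇒  m = 173² − 53·546 = 991
m = 991 > 0,  v_rel·d = 173 > 0  ⇒  inside

inside=yes margin=991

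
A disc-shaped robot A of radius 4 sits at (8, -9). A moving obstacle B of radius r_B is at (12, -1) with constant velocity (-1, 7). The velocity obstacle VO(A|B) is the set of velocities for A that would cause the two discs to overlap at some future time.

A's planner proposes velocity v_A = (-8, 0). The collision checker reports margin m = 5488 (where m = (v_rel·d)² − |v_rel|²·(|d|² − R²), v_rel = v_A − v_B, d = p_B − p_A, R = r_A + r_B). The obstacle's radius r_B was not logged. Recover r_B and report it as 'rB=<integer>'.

m = 5488
d = (4, 8);  v_rel = (-7, -7),  |v_rel|² = 98
v_rel×d = (-7)·(8) − (-7)·(4) = -28
since m = R²·98 − (-28)²:  R² = (784 + 5488) / 98 = 64
R = √64 = 8  ⇒  r_B = 8 − 4 = 4

rB=4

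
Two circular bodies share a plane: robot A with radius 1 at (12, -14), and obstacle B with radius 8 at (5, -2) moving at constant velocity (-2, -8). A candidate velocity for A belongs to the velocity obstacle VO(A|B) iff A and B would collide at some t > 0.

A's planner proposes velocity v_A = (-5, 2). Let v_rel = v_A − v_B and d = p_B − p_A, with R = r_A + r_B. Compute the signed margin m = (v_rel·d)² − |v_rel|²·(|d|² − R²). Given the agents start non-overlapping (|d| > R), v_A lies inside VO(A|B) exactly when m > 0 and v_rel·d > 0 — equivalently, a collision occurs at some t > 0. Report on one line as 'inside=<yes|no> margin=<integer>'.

d = (-7, 12),  |d|² = 193;  R = 1+8 = 9,  c = 193−9² = 112
v_rel = (-3, 10),  |v_rel|² = 109;  v_rel·d = (-3)·(-7) + (10)·(12) = 141
109·t² − 282·t + 112 = 0  ⇒  m = 141² − 109·112 = 7673
m = 7673 > 0,  v_rel·d = 141 > 0  ⇒  inside

inside=yes margin=7673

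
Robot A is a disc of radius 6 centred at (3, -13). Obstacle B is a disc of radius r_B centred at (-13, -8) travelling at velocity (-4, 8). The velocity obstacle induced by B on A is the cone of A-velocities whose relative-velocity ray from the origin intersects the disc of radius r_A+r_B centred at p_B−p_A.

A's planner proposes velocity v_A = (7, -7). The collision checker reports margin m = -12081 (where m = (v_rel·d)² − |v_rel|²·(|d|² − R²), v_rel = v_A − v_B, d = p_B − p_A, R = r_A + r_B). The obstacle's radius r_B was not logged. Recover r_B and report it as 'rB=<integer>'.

m = -12081
d = (-16, 5);  v_rel = (11, -15),  |v_rel|² = 346
v_rel×d = (11)·(5) − (-15)·(-16) = -185
since m = R²·346 − (-185)²:  R² = (34225 + -12081) / 346 = 64
R = √64 = 8  ⇒  r_B = 8 − 6 = 2

rB=2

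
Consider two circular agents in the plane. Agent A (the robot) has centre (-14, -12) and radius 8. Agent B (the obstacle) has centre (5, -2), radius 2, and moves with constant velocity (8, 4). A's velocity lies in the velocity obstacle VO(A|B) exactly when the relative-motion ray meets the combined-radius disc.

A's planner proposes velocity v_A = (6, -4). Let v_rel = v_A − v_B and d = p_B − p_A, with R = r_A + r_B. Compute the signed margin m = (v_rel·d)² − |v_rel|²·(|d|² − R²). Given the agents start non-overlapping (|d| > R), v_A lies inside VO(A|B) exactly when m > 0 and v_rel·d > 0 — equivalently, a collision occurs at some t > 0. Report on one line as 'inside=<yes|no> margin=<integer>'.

d = (19, 10),  |d|² = 461;  R = 8+2 = 10,  c = 461−10² = 361
v_rel = (-2, -8),  |v_rel|² = 68;  v_rel·d = (-2)·(19) + (-8)·(10) = -118
68·t² + 236·t + 361 = 0  ⇒  m = (-118)² − 68·361 = -10624
m = -10624 < 0,  v_rel·d = -118 < 0  ⇒  outside

inside=no margin=-10624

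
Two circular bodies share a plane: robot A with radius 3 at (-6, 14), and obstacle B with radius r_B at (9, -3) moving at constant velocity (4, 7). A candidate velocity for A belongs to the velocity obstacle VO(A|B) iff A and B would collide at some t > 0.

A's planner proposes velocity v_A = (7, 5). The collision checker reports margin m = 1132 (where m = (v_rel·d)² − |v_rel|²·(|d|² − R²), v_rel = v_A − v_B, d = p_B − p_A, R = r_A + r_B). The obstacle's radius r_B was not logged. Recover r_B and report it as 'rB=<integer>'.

m = 1132
d = (15, -17);  v_rel = (3, -2),  |v_rel|² = 13
v_rel×d = (3)·(-17) − (-2)·(15) = -21
since m = R²·13 − (-21)²:  R² = (441 + 1132) / 13 = 121
R = √121 = 11  ⇒  r_B = 11 − 3 = 8

rB=8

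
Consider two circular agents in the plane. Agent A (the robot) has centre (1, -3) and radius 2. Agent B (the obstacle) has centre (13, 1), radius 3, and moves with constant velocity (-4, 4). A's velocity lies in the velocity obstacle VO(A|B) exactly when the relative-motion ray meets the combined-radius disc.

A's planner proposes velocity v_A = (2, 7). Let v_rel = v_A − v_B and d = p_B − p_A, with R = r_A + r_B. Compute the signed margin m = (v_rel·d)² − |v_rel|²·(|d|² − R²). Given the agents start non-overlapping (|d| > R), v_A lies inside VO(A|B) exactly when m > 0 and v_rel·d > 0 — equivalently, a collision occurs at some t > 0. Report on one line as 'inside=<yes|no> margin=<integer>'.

d = (12, 4),  |d|² = 160;  R = 2+3 = 5,  c = 160−5² = 135
v_rel = (6, 3),  |v_rel|² = 45;  v_rel·d = (6)·(12) + (3)·(4) = 84
45·t² − 168·t + 135 = 0  ⇒  m = 84² − 45·135 = 981
m = 981 > 0,  v_rel·d = 84 > 0  ⇒  inside

inside=yes margin=981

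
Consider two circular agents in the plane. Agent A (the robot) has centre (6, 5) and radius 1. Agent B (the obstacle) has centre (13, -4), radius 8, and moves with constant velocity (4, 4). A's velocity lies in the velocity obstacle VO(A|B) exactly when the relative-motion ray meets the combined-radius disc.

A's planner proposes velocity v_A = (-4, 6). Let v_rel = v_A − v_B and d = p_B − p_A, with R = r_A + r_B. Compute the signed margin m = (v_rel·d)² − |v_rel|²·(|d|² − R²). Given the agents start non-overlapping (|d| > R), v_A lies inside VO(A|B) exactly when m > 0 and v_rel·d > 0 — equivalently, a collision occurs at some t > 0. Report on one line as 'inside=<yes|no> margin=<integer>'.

d = (7, -9),  |d|² = 130;  R = 1+8 = 9,  c = 130−9² = 49
v_rel = (-8, 2),  |v_rel|² = 68;  v_rel·d = (-8)·(7) + (2)·(-9) = -74
68·t² + 148·t + 49 = 0  ⇒  m = (-74)² − 68·49 = 2144
m = 2144 > 0,  v_rel·d = -74 < 0  ⇒  outside

inside=no margin=2144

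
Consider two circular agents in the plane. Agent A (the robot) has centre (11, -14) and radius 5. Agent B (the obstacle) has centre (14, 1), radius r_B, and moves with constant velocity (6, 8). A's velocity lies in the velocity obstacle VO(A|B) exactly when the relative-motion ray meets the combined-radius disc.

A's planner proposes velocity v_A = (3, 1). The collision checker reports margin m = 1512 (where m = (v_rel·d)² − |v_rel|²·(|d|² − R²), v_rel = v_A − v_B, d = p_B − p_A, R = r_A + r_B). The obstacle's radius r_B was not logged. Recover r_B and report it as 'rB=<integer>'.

m = 1512
d = (3, 15);  v_rel = (-3, -7),  |v_rel|² = 58
v_rel×d = (-3)·(15) − (-7)·(3) = -24
since m = R²·58 − (-24)²:  R² = (576 + 1512) / 58 = 36
R = √36 = 6  ⇒  r_B = 6 − 5 = 1

rB=1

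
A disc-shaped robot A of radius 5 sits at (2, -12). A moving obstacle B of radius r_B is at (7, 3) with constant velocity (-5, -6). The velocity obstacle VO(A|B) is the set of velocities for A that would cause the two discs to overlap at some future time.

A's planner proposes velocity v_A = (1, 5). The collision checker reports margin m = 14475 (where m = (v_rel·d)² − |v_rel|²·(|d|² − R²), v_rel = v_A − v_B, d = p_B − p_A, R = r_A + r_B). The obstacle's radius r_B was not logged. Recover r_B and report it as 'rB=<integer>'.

m = 14475
d = (5, 15);  v_rel = (6, 11),  |v_rel|² = 157
v_rel×d = (6)·(15) − (11)·(5) = 35
since m = R²·157 − 35²:  R² = (1225 + 14475) / 157 = 100
R = √100 = 10  ⇒  r_B = 10 − 5 = 5

rB=5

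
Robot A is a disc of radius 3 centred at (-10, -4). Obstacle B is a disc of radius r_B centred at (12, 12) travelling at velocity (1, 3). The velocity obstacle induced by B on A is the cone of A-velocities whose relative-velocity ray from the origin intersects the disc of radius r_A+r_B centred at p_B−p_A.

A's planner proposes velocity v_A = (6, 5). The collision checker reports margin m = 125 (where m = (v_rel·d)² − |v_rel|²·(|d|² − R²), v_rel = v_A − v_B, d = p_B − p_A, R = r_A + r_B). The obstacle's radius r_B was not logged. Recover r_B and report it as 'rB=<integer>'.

m = 125
d = (22, 16);  v_rel = (5, 2),  |v_rel|² = 29
v_rel×d = (5)·(16) − (2)·(22) = 36
since m = R²·29 − 36²:  R² = (1296 + 125) / 29 = 49
R = √49 = 7  ⇒  r_B = 7 − 3 = 4

rB=4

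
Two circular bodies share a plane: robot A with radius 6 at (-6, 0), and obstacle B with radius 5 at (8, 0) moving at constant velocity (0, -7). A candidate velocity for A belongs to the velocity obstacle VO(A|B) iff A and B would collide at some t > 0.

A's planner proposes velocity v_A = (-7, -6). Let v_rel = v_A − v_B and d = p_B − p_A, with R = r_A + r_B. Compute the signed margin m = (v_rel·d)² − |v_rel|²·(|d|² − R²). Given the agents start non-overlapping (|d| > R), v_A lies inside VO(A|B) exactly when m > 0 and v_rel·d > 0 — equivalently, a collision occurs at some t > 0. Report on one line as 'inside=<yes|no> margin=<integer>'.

d = (14, 0),  |d|² = 196;  R = 6+5 = 11,  c = 196−11² = 75
v_rel = (-7, 1),  |v_rel|² = 50;  v_rel·d = (-7)·(14) + (1)·(0) = -98
50·t² + 196·t + 75 = 0  ⇒  m = (-98)² − 50·75 = 5854
m = 5854 > 0,  v_rel·d = -98 < 0  ⇒  outside

inside=no margin=5854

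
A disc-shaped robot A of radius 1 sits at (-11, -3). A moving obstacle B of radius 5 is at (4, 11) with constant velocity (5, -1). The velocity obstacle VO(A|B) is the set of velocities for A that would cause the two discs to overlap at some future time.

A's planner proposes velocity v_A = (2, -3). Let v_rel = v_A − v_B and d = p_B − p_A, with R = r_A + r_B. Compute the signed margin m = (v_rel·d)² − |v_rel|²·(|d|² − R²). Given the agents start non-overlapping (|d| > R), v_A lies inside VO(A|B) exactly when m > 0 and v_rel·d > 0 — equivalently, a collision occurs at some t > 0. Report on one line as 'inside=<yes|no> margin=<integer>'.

d = (15, 14),  |d|² = 421;  R = 1+5 = 6,  c = 421−6² = 385
v_rel = (-3, -2),  |v_rel|² = 13;  v_rel·d = (-3)·(15) + (-2)·(14) = -73
13·t² + 146·t + 385 = 0  ⇒  m = (-73)² − 13·385 = 324
m = 324 > 0,  v_rel·d = -73 < 0  ⇒  outside

inside=no margin=324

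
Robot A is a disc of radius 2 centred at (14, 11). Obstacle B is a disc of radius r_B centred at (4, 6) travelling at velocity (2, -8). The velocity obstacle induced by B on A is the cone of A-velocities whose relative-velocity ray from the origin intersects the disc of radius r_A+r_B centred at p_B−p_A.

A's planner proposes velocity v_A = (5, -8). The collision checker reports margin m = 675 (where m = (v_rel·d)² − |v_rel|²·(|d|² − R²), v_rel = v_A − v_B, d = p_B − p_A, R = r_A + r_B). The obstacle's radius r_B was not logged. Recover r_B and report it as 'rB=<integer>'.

m = 675
d = (-10, -5);  v_rel = (3, 0),  |v_rel|² = 9
v_rel×d = (3)·(-5) − (0)·(-10) = -15
since m = R²·9 − (-15)²:  R² = (225 + 675) / 9 = 100
R = √100 = 10  ⇒  r_B = 10 − 2 = 8

rB=8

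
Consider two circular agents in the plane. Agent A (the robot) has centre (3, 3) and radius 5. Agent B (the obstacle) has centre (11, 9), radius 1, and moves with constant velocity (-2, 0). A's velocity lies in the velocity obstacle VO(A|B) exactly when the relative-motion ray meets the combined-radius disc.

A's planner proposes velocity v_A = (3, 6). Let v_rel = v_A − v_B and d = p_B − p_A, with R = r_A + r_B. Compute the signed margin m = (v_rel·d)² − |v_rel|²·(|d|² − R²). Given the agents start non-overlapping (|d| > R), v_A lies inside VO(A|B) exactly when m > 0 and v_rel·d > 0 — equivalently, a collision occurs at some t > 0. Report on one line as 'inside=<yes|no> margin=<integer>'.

d = (8, 6),  |d|² = 100;  R = 5+1 = 6,  c = 100−6² = 64
v_rel = (5, 6),  |v_rel|² = 61;  v_rel·d = (5)·(8) + (6)·(6) = 76
61·t² − 152·t + 64 = 0  ⇒  m = 76² − 61·64 = 1872
m = 1872 > 0,  v_rel·d = 76 > 0  ⇒  inside

inside=yes margin=1872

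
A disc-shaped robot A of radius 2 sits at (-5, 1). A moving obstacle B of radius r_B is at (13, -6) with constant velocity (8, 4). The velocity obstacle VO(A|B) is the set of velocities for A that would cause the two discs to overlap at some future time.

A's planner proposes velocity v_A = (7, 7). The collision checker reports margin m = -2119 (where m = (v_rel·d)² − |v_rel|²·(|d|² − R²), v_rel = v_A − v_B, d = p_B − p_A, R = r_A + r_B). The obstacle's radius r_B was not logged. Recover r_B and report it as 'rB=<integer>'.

m = -2119
d = (18, -7);  v_rel = (-1, 3),  |v_rel|² = 10
v_rel×d = (-1)·(-7) − (3)·(18) = -47
since m = R²·10 − (-47)²:  R² = (2209 + -2119) / 10 = 9
R = √9 = 3  ⇒  r_B = 3 − 2 = 1

rB=1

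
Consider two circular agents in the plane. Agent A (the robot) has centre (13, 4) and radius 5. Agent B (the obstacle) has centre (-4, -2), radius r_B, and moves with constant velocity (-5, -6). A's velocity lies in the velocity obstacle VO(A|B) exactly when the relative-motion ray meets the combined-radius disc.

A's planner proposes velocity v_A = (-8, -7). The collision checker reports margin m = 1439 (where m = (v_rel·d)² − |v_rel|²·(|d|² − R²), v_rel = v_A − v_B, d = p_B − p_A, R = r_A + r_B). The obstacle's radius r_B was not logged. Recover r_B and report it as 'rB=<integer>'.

m = 1439
d = (-17, -6);  v_rel = (-3, -1),  |v_rel|² = 10
v_rel×d = (-3)·(-6) − (-1)·(-17) = 1
since m = R²·10 − 1²:  R² = (1 + 1439) / 10 = 144
R = √144 = 12  ⇒  r_B = 12 − 5 = 7

rB=7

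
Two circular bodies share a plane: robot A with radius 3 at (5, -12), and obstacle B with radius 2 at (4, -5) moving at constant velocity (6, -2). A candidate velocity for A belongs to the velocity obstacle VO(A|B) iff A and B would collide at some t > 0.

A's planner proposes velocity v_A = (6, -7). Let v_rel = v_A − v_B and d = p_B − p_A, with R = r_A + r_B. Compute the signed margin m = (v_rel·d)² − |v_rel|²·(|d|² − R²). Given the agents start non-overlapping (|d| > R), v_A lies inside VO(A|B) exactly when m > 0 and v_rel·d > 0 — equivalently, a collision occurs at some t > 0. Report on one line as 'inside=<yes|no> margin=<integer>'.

d = (-1, 7),  |d|² = 50;  R = 3+2 = 5,  c = 50−5² = 25
v_rel = (0, -5),  |v_rel|² = 25;  v_rel·d = (0)·(-1) + (-5)·(7) = -35
25·t² + 70·t + 25 = 0  ⇒  m = (-35)² − 25·25 = 600
m = 600 > 0,  v_rel·d = -35 < 0  ⇒  outside

inside=no margin=600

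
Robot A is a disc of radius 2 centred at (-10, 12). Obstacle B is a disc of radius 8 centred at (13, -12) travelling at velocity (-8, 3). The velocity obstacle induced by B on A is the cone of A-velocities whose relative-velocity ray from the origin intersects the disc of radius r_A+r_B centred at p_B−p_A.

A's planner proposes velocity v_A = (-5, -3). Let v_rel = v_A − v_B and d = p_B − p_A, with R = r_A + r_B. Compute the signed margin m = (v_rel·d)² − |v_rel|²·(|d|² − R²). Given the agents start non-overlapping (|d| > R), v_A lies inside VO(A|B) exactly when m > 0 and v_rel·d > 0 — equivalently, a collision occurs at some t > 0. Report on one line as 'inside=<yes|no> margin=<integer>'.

d = (23, -24),  |d|² = 1105;  R = 2+8 = 10,  c = 1105−10² = 1005
v_rel = (3, -6),  |v_rel|² = 45;  v_rel·d = (3)·(23) + (-6)·(-24) = 213
45·t² − 426·t + 1005 = 0  ⇒  m = 213² − 45·1005 = 144
m = 144 > 0,  v_rel·d = 213 > 0  ⇒  inside

inside=yes margin=144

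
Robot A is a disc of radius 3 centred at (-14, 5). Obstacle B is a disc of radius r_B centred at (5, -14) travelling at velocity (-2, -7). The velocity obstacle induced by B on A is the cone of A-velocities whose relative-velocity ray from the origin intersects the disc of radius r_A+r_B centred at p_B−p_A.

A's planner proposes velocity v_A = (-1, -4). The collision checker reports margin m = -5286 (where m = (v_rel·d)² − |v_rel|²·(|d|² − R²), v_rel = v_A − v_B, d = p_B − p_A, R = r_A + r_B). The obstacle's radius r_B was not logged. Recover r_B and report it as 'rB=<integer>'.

m = -5286
d = (19, -19);  v_rel = (1, 3),  |v_rel|² = 10
v_rel×d = (1)·(-19) − (3)·(19) = -76
since m = R²·10 − (-76)²:  R² = (5776 + -5286) / 10 = 49
R = √49 = 7  ⇒  r_B = 7 − 3 = 4

rB=4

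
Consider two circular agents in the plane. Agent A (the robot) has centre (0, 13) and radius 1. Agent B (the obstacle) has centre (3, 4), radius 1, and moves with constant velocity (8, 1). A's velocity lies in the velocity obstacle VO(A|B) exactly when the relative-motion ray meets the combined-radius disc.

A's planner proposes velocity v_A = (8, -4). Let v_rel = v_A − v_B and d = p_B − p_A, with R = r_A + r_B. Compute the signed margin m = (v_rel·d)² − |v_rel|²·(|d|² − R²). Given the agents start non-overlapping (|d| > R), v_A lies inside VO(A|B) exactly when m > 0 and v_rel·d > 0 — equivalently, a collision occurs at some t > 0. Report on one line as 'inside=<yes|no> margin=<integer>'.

d = (3, -9),  |d|² = 90;  R = 1+1 = 2,  c = 90−2² = 86
v_rel = (0, -5),  |v_rel|² = 25;  v_rel·d = (0)·(3) + (-5)·(-9) = 45
25·t² − 90·t + 86 = 0  ⇒  m = 45² − 25·86 = -125
m = -125 < 0,  v_rel·d = 45 > 0  ⇒  outside

inside=no margin=-125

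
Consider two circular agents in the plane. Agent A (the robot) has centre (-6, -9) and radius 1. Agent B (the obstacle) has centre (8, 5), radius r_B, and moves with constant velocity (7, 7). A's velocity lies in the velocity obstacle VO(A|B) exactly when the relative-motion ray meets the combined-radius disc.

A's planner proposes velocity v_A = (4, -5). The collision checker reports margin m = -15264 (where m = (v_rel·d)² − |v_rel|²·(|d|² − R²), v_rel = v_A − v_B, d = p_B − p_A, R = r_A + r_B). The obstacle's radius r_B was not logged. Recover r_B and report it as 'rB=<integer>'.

m = -15264
d = (14, 14);  v_rel = (-3, -12),  |v_rel|² = 153
v_rel×d = (-3)·(14) − (-12)·(14) = 126
since m = R²·153 − 126²:  R² = (15876 + -15264) / 153 = 4
R = √4 = 2  ⇒  r_B = 2 − 1 = 1

rB=1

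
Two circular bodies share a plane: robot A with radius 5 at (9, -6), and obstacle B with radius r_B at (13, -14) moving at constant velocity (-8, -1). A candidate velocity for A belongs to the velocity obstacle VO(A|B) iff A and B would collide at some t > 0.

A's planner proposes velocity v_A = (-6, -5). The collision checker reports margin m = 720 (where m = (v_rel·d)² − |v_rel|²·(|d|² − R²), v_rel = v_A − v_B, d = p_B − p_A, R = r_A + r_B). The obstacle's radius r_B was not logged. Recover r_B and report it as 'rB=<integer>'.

m = 720
d = (4, -8);  v_rel = (2, -4),  |v_rel|² = 20
v_rel×d = (2)·(-8) − (-4)·(4) = 0
since m = R²·20 − 0²:  R² = (0 + 720) / 20 = 36
R = √36 = 6  ⇒  r_B = 6 − 5 = 1

rB=1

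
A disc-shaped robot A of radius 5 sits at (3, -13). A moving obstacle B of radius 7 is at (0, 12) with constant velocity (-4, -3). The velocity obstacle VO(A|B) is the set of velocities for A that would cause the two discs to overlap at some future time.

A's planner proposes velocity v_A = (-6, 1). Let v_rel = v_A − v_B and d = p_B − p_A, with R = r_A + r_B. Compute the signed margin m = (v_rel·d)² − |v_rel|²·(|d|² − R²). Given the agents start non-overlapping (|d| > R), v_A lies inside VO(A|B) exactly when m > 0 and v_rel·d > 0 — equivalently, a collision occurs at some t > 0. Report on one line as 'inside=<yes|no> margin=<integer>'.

d = (-3, 25),  |d|² = 634;  R = 5+7 = 12,  c = 634−12² = 490
v_rel = (-2, 4),  |v_rel|² = 20;  v_rel·d = (-2)·(-3) + (4)·(25) = 106
20·t² − 212·t + 490 = 0  ⇒  m = 106² − 20·490 = 1436
m = 1436 > 0,  v_rel·d = 106 > 0  ⇒  inside

inside=yes margin=1436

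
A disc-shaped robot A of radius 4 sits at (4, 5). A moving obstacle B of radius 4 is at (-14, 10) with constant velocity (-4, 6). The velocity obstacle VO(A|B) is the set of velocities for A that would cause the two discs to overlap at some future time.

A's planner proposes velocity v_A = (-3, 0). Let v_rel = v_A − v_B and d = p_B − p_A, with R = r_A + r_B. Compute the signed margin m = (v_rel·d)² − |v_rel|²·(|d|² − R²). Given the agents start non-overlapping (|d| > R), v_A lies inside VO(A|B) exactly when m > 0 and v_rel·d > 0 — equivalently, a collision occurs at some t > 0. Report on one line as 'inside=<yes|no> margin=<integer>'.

d = (-18, 5),  |d|² = 349;  R = 4+4 = 8,  c = 349−8² = 285
v_rel = (1, -6),  |v_rel|² = 37;  v_rel·d = (1)·(-18) + (-6)·(5) = -48
37·t² + 96·t + 285 = 0  ⇒  m = (-48)² − 37·285 = -8241
m = -8241 < 0,  v_rel·d = -48 < 0  ⇒  outside

inside=no margin=-8241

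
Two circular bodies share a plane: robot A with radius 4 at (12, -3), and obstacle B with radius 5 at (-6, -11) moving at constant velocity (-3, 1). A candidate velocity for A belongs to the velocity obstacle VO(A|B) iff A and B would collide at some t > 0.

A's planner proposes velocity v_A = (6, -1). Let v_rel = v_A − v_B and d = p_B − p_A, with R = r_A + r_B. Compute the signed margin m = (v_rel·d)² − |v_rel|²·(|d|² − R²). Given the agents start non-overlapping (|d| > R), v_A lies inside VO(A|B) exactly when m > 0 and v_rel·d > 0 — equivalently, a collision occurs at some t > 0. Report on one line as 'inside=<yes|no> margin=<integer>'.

d = (-18, -8),  |d|² = 388;  R = 4+5 = 9,  c = 388−9² = 307
v_rel = (9, -2),  |v_rel|² = 85;  v_rel·d = (9)·(-18) + (-2)·(-8) = -146
85·t² + 292·t + 307 = 0  ⇒  m = (-146)² − 85·307 = -4779
m = -4779 < 0,  v_rel·d = -146 < 0  ⇒  outside

inside=no margin=-4779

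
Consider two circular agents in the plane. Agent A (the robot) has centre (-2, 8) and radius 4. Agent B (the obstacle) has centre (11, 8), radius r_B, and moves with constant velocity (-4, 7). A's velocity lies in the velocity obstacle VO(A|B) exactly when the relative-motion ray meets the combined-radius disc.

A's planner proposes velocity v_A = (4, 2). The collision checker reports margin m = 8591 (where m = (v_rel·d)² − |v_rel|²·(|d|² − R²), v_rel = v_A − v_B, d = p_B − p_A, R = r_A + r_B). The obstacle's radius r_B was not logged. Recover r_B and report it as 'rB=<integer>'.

m = 8591
d = (13, 0);  v_rel = (8, -5),  |v_rel|² = 89
v_rel×d = (8)·(0) − (-5)·(13) = 65
since m = R²·89 − 65²:  R² = (4225 + 8591) / 89 = 144
R = √144 = 12  ⇒  r_B = 12 − 4 = 8

rB=8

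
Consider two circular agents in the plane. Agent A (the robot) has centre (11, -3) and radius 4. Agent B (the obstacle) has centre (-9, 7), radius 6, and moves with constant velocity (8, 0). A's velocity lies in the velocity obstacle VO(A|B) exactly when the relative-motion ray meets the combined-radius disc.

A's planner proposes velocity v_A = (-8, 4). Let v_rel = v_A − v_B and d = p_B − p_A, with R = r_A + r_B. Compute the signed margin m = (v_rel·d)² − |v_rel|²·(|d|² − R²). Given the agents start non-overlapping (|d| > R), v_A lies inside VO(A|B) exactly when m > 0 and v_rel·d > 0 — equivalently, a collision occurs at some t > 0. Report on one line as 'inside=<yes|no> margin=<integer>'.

d = (-20, 10),  |d|² = 500;  R = 4+6 = 10,  c = 500−10² = 400
v_rel = (-16, 4),  |v_rel|² = 272;  v_rel·d = (-16)·(-20) + (4)·(10) = 360
272·t² − 720·t + 400 = 0  ⇒  m = 360² − 272·400 = 20800
m = 20800 > 0,  v_rel·d = 360 > 0  ⇒  inside

inside=yes margin=20800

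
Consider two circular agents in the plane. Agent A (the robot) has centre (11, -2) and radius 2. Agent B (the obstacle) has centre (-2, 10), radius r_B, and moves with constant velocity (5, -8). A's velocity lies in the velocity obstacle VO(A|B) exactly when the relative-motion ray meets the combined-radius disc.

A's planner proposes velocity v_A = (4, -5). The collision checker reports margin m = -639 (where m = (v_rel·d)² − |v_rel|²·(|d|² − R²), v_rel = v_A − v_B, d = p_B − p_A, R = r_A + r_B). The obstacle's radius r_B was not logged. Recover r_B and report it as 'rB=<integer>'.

m = -639
d = (-13, 12);  v_rel = (-1, 3),  |v_rel|² = 10
v_rel×d = (-1)·(12) − (3)·(-13) = 27
since m = R²·10 − 27²:  R² = (729 + -639) / 10 = 9
R = √9 = 3  ⇒  r_B = 3 − 2 = 1

rB=1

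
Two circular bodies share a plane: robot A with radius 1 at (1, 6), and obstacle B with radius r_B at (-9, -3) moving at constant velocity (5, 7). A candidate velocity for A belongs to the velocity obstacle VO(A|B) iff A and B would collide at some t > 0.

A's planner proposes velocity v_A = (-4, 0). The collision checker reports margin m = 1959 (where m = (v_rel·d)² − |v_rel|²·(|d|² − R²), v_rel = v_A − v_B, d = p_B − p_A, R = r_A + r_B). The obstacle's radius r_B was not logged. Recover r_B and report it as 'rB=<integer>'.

m = 1959
d = (-10, -9);  v_rel = (-9, -7),  |v_rel|² = 130
v_rel×d = (-9)·(-9) − (-7)·(-10) = 11
since m = R²·130 − 11²:  R² = (121 + 1959) / 130 = 16
R = √16 = 4  ⇒  r_B = 4 − 1 = 3

rB=3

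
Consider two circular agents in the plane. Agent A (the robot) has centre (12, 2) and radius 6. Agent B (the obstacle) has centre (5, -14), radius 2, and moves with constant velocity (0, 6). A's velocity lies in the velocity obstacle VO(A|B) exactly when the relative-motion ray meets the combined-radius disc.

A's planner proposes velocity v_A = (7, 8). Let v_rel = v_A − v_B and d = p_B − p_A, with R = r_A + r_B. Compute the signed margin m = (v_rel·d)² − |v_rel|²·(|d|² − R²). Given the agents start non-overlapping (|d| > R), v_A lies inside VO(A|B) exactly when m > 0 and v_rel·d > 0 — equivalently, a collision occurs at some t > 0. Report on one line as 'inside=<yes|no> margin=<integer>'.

d = (-7, -16),  |d|² = 305;  R = 6+2 = 8,  c = 305−8² = 241
v_rel = (7, 2),  |v_rel|² = 53;  v_rel·d = (7)·(-7) + (2)·(-16) = -81
53·t² + 162·t + 241 = 0  ⇒  m = (-81)² − 53·241 = -6212
m = -6212 < 0,  v_rel·d = -81 < 0  ⇒  outside

inside=no margin=-6212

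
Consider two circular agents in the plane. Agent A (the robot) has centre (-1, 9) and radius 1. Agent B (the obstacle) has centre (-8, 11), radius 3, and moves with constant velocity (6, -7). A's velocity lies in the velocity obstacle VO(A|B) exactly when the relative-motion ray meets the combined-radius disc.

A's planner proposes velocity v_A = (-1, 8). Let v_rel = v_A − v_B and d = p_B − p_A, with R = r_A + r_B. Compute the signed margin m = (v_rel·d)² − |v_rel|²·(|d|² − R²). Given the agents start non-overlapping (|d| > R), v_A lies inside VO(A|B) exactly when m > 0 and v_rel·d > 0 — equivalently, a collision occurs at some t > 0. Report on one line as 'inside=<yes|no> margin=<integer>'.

d = (-7, 2),  |d|² = 53;  R = 1+3 = 4,  c = 53−4² = 37
v_rel = (-7, 15),  |v_rel|² = 274;  v_rel·d = (-7)·(-7) + (15)·(2) = 79
274·t² − 158·t + 37 = 0  ⇒  m = 79² − 274·37 = -3897
m = -3897 < 0,  v_rel·d = 79 > 0  ⇒  outside

inside=no margin=-3897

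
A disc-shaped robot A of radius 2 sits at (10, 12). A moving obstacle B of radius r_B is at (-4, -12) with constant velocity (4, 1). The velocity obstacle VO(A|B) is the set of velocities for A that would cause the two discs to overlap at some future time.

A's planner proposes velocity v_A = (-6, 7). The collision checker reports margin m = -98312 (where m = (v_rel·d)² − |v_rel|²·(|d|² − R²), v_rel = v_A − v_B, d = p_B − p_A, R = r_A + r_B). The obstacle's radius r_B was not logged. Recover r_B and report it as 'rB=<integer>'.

m = -98312
d = (-14, -24);  v_rel = (-10, 6),  |v_rel|² = 136
v_rel×d = (-10)·(-24) − (6)·(-14) = 324
since m = R²·136 − 324²:  R² = (104976 + -98312) / 136 = 49
R = √49 = 7  ⇒  r_B = 7 − 2 = 5

rB=5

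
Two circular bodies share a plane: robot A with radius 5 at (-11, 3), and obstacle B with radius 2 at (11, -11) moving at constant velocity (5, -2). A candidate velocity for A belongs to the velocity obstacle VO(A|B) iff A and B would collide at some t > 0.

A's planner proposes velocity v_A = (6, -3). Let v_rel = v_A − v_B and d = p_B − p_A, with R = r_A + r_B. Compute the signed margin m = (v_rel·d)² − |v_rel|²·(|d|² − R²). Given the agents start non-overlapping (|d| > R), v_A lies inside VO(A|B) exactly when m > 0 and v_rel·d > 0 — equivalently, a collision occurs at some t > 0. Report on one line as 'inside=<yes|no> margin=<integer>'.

d = (22, -14),  |d|² = 680;  R = 5+2 = 7,  c = 680−7² = 631
v_rel = (1, -1),  |v_rel|² = 2;  v_rel·d = (1)·(22) + (-1)·(-14) = 36
2·t² − 72·t + 631 = 0  ⇒  m = 36² − 2·631 = 34
m = 34 > 0,  v_rel·d = 36 > 0  ⇒  inside

inside=yes margin=34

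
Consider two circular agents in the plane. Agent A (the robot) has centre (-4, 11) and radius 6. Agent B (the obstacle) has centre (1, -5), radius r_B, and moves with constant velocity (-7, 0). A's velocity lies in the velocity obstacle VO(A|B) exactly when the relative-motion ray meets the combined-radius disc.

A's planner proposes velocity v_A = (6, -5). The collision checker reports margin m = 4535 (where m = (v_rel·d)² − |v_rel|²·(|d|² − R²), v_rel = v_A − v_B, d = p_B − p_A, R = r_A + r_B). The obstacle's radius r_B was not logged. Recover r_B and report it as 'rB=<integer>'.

m = 4535
d = (5, -16);  v_rel = (13, -5),  |v_rel|² = 194
v_rel×d = (13)·(-16) − (-5)·(5) = -183
since m = R²·194 − (-183)²:  R² = (33489 + 4535) / 194 = 196
R = √196 = 14  ⇒  r_B = 14 − 6 = 8

rB=8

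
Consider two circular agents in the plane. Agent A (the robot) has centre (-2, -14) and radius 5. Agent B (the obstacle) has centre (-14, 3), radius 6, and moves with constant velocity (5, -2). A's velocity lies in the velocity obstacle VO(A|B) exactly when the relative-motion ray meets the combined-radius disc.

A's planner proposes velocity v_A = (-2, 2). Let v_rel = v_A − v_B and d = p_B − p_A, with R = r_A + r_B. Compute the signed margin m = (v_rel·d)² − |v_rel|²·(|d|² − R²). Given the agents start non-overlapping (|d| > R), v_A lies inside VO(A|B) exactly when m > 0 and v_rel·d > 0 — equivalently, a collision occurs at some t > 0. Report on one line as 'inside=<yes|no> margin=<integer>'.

d = (-12, 17),  |d|² = 433;  R = 5+6 = 11,  c = 433−11² = 312
v_rel = (-7, 4),  |v_rel|² = 65;  v_rel·d = (-7)·(-12) + (4)·(17) = 152
65·t² − 304·t + 312 = 0  ⇒  m = 152² − 65·312 = 2824
m = 2824 > 0,  v_rel·d = 152 > 0  ⇒  inside

inside=yes margin=2824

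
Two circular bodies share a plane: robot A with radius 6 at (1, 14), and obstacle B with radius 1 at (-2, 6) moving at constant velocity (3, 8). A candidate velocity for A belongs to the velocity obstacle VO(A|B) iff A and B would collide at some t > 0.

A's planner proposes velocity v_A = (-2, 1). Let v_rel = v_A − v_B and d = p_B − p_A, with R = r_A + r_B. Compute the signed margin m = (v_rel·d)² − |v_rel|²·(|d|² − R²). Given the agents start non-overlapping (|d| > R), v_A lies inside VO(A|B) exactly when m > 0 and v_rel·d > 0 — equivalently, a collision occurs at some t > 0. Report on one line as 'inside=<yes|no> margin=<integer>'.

d = (-3, -8),  |d|² = 73;  R = 6+1 = 7,  c = 73−7² = 24
v_rel = (-5, -7),  |v_rel|² = 74;  v_rel·d = (-5)·(-3) + (-7)·(-8) = 71
74·t² − 142·t + 24 = 0  ⇒  m = 71² − 74·24 = 3265
m = 3265 > 0,  v_rel·d = 71 > 0  ⇒  inside

inside=yes margin=3265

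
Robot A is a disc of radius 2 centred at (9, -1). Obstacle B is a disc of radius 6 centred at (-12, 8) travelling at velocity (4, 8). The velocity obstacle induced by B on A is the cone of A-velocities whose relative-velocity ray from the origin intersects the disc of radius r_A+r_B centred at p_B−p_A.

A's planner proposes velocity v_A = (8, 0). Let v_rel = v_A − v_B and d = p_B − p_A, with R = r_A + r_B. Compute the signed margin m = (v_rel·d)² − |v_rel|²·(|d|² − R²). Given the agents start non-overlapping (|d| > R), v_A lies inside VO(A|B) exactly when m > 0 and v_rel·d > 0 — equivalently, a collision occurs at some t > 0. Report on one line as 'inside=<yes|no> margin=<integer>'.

d = (-21, 9),  |d|² = 522;  R = 2+6 = 8,  c = 522−8² = 458
v_rel = (4, -8),  |v_rel|² = 80;  v_rel·d = (4)·(-21) + (-8)·(9) = -156
80·t² + 312·t + 458 = 0  ⇒  m = (-156)² − 80·458 = -12304
m = -12304 < 0,  v_rel·d = -156 < 0  ⇒  outside

inside=no margin=-12304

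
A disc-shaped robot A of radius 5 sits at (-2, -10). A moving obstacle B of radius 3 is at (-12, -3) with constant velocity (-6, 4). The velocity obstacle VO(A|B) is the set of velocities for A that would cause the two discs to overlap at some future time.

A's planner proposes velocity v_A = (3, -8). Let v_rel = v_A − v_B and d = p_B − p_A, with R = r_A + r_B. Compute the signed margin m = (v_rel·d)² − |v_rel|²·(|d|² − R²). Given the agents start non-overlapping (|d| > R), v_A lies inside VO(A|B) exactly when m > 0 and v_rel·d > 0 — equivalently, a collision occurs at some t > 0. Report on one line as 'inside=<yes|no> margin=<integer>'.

d = (-10, 7),  |d|² = 149;  R = 5+3 = 8,  c = 149−8² = 85
v_rel = (9, -12),  |v_rel|² = 225;  v_rel·d = (9)·(-10) + (-12)·(7) = -174
225·t² + 348·t + 85 = 0  ⇒  m = (-174)² − 225·85 = 11151
m = 11151 > 0,  v_rel·d = -174 < 0  ⇒  outside

inside=no margin=11151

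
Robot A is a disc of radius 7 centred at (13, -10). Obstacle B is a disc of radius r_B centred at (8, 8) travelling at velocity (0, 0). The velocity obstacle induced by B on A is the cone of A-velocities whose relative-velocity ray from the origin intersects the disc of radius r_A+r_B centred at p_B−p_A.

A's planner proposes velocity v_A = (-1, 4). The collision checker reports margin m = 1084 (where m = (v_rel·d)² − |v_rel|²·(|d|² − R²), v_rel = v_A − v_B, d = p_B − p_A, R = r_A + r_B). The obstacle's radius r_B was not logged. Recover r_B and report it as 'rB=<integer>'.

m = 1084
d = (-5, 18);  v_rel = (-1, 4),  |v_rel|² = 17
v_rel×d = (-1)·(18) − (4)·(-5) = 2
since m = R²·17 − 2²:  R² = (4 + 1084) / 17 = 64
R = √64 = 8  ⇒  r_B = 8 − 7 = 1

rB=1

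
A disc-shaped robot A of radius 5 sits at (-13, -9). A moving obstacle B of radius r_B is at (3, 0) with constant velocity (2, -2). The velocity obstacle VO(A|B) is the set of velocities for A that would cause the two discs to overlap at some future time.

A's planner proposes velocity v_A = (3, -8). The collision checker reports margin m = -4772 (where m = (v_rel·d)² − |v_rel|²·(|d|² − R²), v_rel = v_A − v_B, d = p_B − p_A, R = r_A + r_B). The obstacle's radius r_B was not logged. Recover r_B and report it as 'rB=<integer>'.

m = -4772
d = (16, 9);  v_rel = (1, -6),  |v_rel|² = 37
v_rel×d = (1)·(9) − (-6)·(16) = 105
since m = R²·37 − 105²:  R² = (11025 + -4772) / 37 = 169
R = √169 = 13  ⇒  r_B = 13 − 5 = 8

rB=8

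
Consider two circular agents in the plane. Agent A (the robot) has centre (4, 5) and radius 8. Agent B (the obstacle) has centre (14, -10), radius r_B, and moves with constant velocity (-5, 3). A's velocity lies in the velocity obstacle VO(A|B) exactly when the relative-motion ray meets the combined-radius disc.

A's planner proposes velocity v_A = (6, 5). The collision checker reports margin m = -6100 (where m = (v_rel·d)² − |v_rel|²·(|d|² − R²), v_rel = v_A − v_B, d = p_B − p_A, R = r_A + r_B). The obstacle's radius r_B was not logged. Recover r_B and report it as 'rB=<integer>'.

m = -6100
d = (10, -15);  v_rel = (11, 2),  |v_rel|² = 125
v_rel×d = (11)·(-15) − (2)·(10) = -185
since m = R²·125 − (-185)²:  R² = (34225 + -6100) / 125 = 225
R = √225 = 15  ⇒  r_B = 15 − 8 = 7

rB=7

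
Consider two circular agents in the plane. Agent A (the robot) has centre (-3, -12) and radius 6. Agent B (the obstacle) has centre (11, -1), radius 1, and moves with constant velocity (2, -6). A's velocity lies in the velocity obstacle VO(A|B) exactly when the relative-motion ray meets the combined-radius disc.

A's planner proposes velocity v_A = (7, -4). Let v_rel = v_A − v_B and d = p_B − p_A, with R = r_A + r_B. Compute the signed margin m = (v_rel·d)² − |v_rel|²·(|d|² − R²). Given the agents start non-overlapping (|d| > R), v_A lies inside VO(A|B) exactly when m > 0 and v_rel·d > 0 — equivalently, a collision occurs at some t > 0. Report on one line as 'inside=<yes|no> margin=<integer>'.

d = (14, 11),  |d|² = 317;  R = 6+1 = 7,  c = 317−7² = 268
v_rel = (5, 2),  |v_rel|² = 29;  v_rel·d = (5)·(14) + (2)·(11) = 92
29·t² − 184·t + 268 = 0  ⇒  m = 92² − 29·268 = 692
m = 692 > 0,  v_rel·d = 92 > 0  ⇒  inside

inside=yes margin=692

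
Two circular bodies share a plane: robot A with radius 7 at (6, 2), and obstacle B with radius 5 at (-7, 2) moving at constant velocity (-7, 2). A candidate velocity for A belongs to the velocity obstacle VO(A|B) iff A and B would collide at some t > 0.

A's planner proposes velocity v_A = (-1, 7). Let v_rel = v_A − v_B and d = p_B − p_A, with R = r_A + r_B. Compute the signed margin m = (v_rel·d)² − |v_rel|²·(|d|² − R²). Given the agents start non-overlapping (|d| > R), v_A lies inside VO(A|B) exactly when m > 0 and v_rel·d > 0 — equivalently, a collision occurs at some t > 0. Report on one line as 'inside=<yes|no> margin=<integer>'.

d = (-13, 0),  |d|² = 169;  R = 7+5 = 12,  c = 169−12² = 25
v_rel = (6, 5),  |v_rel|² = 61;  v_rel·d = (6)·(-13) + (5)·(0) = -78
61·t² + 156·t + 25 = 0  ⇒  m = (-78)² − 61·25 = 4559
m = 4559 > 0,  v_rel·d = -78 < 0  ⇒  outside

inside=no margin=4559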